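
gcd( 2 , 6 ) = 2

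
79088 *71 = 5615248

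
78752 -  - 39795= 118547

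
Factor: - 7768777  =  -19^1 * 61^1*6703^1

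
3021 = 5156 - 2135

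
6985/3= 2328 + 1/3 = 2328.33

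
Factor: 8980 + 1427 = 3^1*3469^1 = 10407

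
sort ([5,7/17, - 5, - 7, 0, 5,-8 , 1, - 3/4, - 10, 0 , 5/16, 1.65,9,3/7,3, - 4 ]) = [-10,-8, - 7,-5, - 4, - 3/4,0 , 0,5/16,7/17, 3/7,  1, 1.65, 3,5 , 5,  9]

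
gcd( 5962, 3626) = 2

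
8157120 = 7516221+640899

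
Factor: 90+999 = 1089 = 3^2*11^2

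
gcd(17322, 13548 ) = 6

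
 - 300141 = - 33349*9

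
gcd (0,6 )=6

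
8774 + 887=9661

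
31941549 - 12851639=19089910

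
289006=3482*83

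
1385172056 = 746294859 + 638877197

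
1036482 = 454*2283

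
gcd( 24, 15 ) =3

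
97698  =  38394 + 59304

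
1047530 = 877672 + 169858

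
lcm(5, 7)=35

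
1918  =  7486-5568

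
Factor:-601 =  - 601^1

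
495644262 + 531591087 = 1027235349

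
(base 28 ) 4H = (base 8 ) 201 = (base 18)73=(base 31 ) 45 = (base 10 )129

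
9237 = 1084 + 8153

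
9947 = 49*203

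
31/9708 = 31/9708 = 0.00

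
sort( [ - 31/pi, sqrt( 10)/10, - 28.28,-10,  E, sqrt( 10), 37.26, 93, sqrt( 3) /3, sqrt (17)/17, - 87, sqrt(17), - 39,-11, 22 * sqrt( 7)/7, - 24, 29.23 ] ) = [- 87,-39, - 28.28, - 24 ,-11, - 10, -31/pi, sqrt( 17) /17, sqrt( 10) /10,sqrt( 3 ) /3,E, sqrt( 10), sqrt( 17 ), 22 * sqrt(7) /7, 29.23, 37.26,93] 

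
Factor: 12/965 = 2^2  *3^1 *5^ ( - 1 )*193^(-1)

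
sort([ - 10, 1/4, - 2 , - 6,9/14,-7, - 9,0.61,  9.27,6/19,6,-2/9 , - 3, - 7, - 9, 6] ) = [-10, - 9, - 9, - 7, - 7,-6, - 3 , - 2, - 2/9,1/4, 6/19, 0.61,9/14,6,6, 9.27]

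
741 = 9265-8524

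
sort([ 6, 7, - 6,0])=[-6, 0, 6,7]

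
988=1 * 988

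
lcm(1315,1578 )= 7890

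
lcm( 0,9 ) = 0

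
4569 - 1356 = 3213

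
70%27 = 16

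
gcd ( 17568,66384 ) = 144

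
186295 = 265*703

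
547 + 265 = 812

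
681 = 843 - 162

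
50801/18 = 50801/18 = 2822.28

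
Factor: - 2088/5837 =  - 2^3*3^2 * 13^( - 1 )* 29^1 * 449^ ( - 1)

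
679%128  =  39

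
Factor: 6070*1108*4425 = 29760603000 = 2^3 * 3^1*5^3* 59^1*277^1*607^1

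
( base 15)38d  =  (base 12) 574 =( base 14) 41A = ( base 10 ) 808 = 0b1100101000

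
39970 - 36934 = 3036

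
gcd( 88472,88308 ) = 4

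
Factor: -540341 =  - 19^1*28439^1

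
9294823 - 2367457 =6927366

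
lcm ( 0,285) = 0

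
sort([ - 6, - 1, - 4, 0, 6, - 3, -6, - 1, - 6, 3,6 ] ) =[ - 6, - 6 , - 6, - 4, - 3,- 1,  -  1,0, 3 , 6, 6]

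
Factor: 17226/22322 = 8613/11161 = 3^3*11^1*29^1*11161^( - 1 ) 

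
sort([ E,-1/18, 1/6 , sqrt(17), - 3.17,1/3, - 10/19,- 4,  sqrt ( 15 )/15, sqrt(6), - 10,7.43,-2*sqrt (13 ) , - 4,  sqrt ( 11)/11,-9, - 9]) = [ - 10 , - 9, - 9, - 2 *sqrt(13 ), - 4, - 4, - 3.17, - 10/19, - 1/18, 1/6,sqrt(15 )/15,sqrt( 11)/11,  1/3,  sqrt( 6), E , sqrt( 17),  7.43]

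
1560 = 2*780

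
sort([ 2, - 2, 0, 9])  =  [-2, 0, 2,9 ]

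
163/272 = 163/272 = 0.60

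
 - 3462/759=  - 5 + 111/253 = - 4.56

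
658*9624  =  6332592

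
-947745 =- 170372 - 777373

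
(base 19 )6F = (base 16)81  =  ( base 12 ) A9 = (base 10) 129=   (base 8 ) 201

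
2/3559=2/3559 = 0.00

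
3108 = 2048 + 1060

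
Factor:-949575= - 3^1*5^2*11^1*1151^1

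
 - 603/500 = - 603/500 = -1.21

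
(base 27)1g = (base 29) 1E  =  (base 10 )43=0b101011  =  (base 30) 1D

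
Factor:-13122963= -3^2*7^1*17^1*12253^1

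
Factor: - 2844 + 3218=2^1*11^1 * 17^1 = 374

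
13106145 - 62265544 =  - 49159399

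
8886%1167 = 717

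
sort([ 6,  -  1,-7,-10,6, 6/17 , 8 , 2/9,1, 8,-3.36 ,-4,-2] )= [ - 10,  -  7, - 4 ,  -  3.36 , - 2,-1, 2/9,  6/17,1, 6,6,8,8] 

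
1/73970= 1/73970= 0.00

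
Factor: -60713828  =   -2^2*7^1*2168351^1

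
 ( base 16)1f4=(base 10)500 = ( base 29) h7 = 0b111110100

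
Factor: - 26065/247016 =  - 65/616=- 2^( - 3)*5^1*7^( - 1)*11^( - 1)*13^1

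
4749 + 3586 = 8335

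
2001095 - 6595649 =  - 4594554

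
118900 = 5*23780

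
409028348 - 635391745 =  - 226363397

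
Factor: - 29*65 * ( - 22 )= 41470= 2^1*5^1*11^1 * 13^1* 29^1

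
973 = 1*973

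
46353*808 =37453224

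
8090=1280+6810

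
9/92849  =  9/92849  =  0.00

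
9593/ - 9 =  - 9593/9 = - 1065.89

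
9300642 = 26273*354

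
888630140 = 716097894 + 172532246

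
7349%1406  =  319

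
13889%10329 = 3560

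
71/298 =71/298= 0.24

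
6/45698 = 3/22849=0.00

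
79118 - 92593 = - 13475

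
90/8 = 11+1/4 = 11.25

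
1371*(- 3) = -4113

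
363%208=155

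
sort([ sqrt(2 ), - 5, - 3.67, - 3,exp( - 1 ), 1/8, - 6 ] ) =[ - 6 , - 5, - 3.67, - 3,1/8, exp( - 1 )  ,  sqrt( 2 )]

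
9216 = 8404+812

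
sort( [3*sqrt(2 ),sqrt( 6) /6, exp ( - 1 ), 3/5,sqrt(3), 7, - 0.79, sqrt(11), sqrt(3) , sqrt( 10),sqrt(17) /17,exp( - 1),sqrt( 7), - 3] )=[ -3, - 0.79, sqrt( 17)/17,exp( - 1),exp( - 1) , sqrt(6 )/6,3/5, sqrt(3 ) , sqrt(3 ), sqrt(7 ),sqrt( 10),sqrt(11),3*sqrt( 2 ), 7]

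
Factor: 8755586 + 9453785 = 41^1*444131^1 = 18209371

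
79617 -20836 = 58781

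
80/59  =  80/59 =1.36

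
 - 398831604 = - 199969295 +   -  198862309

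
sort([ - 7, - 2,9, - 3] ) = [ - 7,-3, - 2, 9 ]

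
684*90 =61560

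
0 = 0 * ( - 79575 ) 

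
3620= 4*905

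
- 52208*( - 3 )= 156624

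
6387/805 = 7 +752/805=7.93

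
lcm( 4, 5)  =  20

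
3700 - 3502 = 198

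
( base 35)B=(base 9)12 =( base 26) B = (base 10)11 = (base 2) 1011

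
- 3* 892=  - 2676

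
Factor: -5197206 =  - 2^1*3^1*7^1*17^1 * 29^1*251^1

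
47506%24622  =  22884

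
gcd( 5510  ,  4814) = 58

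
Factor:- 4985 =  - 5^1* 997^1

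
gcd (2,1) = 1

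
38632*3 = 115896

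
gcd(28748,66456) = 4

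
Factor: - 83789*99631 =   -  8347981859= - 7^1 * 23^1 * 43^1*331^1*3643^1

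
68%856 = 68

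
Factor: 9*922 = 2^1 *3^2 *461^1 = 8298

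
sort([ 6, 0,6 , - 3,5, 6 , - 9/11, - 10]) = [ - 10,- 3, - 9/11,  0, 5,6,6 , 6]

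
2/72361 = 2/72361= 0.00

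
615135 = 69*8915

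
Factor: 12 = 2^2*3^1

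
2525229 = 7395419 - 4870190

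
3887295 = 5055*769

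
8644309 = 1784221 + 6860088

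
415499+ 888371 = 1303870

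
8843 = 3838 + 5005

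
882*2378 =2097396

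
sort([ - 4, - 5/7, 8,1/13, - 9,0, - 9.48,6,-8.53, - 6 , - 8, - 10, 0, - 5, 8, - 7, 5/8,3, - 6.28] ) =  [-10, -9.48,  -  9, - 8.53,  -  8 , - 7 , - 6.28, - 6,-5, - 4,-5/7,0, 0,1/13,5/8,3,6,8 , 8]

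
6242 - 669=5573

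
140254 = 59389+80865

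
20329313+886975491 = 907304804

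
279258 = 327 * 854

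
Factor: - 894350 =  - 2^1*5^2*31^1*577^1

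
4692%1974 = 744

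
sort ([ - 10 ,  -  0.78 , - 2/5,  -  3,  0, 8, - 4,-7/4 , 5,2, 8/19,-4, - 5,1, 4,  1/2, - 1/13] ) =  [ - 10 , - 5, - 4, - 4 ,-3, - 7/4, - 0.78, - 2/5, - 1/13,0 , 8/19, 1/2, 1, 2,4, 5, 8 ]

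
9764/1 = 9764= 9764.00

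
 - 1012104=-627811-384293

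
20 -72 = - 52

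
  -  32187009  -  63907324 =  - 96094333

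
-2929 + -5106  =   - 8035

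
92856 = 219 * 424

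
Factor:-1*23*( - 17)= 391  =  17^1* 23^1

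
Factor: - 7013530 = -2^1*5^1*257^1*2729^1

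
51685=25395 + 26290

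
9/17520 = 3/5840 =0.00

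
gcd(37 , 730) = 1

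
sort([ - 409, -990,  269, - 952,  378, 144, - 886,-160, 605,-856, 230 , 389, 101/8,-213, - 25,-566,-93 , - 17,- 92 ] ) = [-990, - 952 , - 886 , - 856, - 566, - 409, - 213,-160, - 93, - 92,  -  25,  -  17,  101/8,144, 230,269, 378,389,605]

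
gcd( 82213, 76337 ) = 1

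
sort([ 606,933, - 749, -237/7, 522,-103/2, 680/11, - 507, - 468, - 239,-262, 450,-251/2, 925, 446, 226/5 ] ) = [ - 749, - 507, - 468,-262,  -  239,-251/2,  -  103/2, - 237/7,226/5 , 680/11,446,450, 522,606,925, 933]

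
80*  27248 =2179840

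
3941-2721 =1220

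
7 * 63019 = 441133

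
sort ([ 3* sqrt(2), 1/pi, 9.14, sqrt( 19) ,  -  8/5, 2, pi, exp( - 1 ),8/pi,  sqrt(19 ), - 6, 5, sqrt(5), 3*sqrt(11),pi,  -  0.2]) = [ - 6, - 8/5,  -  0.2, 1/pi,  exp ( - 1 ), 2, sqrt(5),8/pi, pi, pi,3*sqrt(2), sqrt(19), sqrt(19) , 5, 9.14, 3 * sqrt(11 )]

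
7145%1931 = 1352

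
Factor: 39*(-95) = -3^1*5^1 * 13^1*19^1 = - 3705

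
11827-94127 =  - 82300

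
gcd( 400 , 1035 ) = 5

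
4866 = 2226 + 2640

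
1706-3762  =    -  2056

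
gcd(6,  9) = 3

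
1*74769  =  74769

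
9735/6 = 1622  +  1/2 = 1622.50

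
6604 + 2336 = 8940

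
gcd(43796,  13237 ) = 1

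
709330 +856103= 1565433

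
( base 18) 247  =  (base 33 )m1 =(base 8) 1327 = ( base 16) 2D7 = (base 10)727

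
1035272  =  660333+374939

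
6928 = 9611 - 2683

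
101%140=101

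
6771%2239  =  54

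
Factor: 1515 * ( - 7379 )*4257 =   -  3^3* 5^1*11^1* 43^1 * 47^1 *101^1 * 157^1 = -47589790545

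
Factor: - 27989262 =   -  2^1*3^2 * 7^1 * 222137^1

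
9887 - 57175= - 47288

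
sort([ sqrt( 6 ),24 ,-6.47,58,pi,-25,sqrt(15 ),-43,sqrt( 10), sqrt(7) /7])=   [ - 43, -25,-6.47, sqrt ( 7)/7,sqrt(6 ),pi , sqrt( 10),sqrt(15 ),24, 58] 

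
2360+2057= 4417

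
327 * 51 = 16677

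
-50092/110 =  - 456 +34/55 = - 455.38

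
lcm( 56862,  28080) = 2274480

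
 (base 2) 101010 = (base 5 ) 132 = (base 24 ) 1i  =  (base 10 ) 42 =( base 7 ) 60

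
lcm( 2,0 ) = 0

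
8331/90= 2777/30 = 92.57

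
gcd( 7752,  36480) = 456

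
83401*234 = 19515834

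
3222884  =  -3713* ( - 868)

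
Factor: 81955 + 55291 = 137246 = 2^1*163^1 * 421^1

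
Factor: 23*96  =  2^5*3^1*23^1 = 2208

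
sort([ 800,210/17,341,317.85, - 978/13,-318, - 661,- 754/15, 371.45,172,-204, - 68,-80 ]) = [ - 661, - 318, - 204,-80, - 978/13, - 68, - 754/15, 210/17,172,317.85,341,371.45, 800]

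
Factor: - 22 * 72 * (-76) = 120384 = 2^6*3^2*11^1 * 19^1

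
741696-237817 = 503879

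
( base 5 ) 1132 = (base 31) 5c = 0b10100111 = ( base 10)167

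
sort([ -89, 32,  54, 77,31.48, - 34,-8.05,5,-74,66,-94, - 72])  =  [-94, - 89,  -  74, - 72,-34 ,  -  8.05 , 5, 31.48,32,54 , 66 , 77 ] 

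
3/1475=3/1475=0.00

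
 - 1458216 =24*( - 60759) 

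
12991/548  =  12991/548 = 23.71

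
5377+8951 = 14328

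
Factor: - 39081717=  - 3^3 * 1447471^1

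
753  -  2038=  - 1285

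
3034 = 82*37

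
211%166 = 45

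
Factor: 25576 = 2^3*23^1*139^1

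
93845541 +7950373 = 101795914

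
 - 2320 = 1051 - 3371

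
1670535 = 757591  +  912944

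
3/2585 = 3/2585 = 0.00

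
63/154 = 9/22 = 0.41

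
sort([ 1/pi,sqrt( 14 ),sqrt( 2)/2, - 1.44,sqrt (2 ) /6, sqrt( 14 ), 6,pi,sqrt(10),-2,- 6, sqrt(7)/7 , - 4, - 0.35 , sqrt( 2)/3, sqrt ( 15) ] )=[ - 6, - 4, - 2, - 1.44, - 0.35,sqrt( 2 ) /6,1/pi,sqrt(7)/7,sqrt( 2)/3,sqrt(2 )/2,pi,sqrt( 10), sqrt( 14 ),sqrt( 14),sqrt( 15) , 6 ]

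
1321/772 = 1321/772 =1.71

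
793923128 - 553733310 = 240189818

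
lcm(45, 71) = 3195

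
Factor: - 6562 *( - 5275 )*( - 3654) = - 126481565700 = - 2^2 *3^2* 5^2  *  7^1*17^1*29^1*193^1*211^1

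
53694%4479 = 4425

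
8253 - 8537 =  - 284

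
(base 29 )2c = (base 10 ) 70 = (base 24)2m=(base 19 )3D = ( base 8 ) 106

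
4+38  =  42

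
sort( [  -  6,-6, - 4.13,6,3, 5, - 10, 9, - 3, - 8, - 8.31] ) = [ - 10, - 8.31, - 8, - 6, - 6, - 4.13, - 3,  3, 5, 6,9] 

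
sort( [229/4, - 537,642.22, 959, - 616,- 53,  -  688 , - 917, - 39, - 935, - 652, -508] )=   [ - 935,-917,  -  688,  -  652,  -  616, - 537, - 508, - 53, - 39,229/4,642.22,959 ]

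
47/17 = 47/17 = 2.76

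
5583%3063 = 2520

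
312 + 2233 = 2545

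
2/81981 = 2/81981= 0.00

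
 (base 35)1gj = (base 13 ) a8a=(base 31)1R6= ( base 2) 11100001100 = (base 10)1804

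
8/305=8/305 = 0.03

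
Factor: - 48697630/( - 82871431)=2^1*5^1*103^(-1)* 804577^( - 1)*4869763^1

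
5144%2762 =2382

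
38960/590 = 66+2/59 = 66.03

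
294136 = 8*36767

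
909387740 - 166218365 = 743169375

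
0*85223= 0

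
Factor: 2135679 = 3^1*7^1*13^1*7823^1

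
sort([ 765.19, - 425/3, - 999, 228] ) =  [ - 999, - 425/3, 228, 765.19]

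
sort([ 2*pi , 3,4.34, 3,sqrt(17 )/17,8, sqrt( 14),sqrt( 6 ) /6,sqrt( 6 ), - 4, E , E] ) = [ - 4 , sqrt(17) /17,sqrt(6 )/6, sqrt( 6),E,E , 3,3,sqrt( 14),4.34,2 *pi  ,  8 ] 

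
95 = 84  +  11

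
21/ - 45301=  - 21/45301=- 0.00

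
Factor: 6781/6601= 7^(- 1)*23^( - 1 )*41^(-1)*6781^1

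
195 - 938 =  - 743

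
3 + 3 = 6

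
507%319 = 188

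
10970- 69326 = - 58356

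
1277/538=2 + 201/538=2.37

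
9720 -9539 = 181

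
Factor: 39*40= 2^3 * 3^1*5^1*13^1 = 1560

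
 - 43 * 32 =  - 1376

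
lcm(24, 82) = 984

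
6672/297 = 2224/99= 22.46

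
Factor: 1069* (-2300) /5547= - 2458700/5547= - 2^2 * 3^( - 1)*5^2*23^1*43^(-2)*1069^1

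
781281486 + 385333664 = 1166615150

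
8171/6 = 8171/6 = 1361.83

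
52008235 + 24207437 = 76215672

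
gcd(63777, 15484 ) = 7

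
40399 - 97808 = - 57409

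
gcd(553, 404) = 1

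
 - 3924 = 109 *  ( - 36 ) 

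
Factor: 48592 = 2^4*3037^1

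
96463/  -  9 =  - 96463/9 =- 10718.11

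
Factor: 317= 317^1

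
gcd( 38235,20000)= 5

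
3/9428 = 3/9428=0.00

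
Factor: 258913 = 19^1*13627^1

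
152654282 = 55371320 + 97282962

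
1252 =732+520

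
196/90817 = 196/90817 = 0.00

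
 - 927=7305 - 8232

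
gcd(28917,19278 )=9639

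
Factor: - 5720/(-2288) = 5/2 = 2^( - 1 )*5^1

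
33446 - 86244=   -  52798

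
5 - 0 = 5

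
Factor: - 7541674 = -2^1*7^1*61^1*8831^1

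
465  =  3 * 155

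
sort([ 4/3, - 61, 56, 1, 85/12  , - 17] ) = [  -  61, - 17,1, 4/3,  85/12, 56 ]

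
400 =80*5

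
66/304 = 33/152 = 0.22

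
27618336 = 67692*408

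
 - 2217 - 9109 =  - 11326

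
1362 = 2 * 681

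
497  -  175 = 322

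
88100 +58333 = 146433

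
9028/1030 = 4514/515 = 8.77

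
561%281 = 280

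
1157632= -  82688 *( - 14 ) 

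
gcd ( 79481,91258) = 1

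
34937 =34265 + 672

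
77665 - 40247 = 37418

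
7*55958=391706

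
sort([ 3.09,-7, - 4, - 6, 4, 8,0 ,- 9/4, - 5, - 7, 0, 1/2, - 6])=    [ - 7, - 7, - 6, - 6, - 5, - 4, - 9/4, 0, 0, 1/2,3.09,4,8 ] 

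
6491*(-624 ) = -4050384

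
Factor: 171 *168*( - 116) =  - 3332448= -2^5 *3^3*7^1 * 19^1*29^1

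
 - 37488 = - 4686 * 8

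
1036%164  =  52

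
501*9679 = 4849179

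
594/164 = 297/82= 3.62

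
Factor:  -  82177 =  - 37^1* 2221^1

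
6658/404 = 3329/202 = 16.48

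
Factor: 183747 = 3^1 *23^1 * 2663^1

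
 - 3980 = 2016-5996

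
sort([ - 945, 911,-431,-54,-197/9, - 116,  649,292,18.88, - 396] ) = [ - 945, - 431,  -  396, - 116, -54, - 197/9 , 18.88,292, 649,  911] 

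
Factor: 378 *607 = 2^1*3^3*7^1 * 607^1=229446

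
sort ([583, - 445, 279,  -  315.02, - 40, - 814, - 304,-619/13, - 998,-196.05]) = [ - 998,  -  814, - 445, - 315.02,- 304, - 196.05, - 619/13, - 40,279,583]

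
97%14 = 13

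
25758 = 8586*3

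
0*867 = 0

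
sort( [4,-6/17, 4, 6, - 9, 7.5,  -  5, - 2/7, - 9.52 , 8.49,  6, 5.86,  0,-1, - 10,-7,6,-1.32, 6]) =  [ - 10, - 9.52, - 9, - 7, -5, - 1.32, - 1,-6/17, - 2/7, 0, 4, 4,5.86, 6,6,6, 6,7.5,8.49]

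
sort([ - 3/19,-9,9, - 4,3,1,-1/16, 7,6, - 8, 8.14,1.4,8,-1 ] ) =[ - 9, - 8 , - 4, - 1, - 3/19,-1/16,  1, 1.4,3,6, 7, 8,8.14,  9 ] 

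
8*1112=8896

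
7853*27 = 212031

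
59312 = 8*7414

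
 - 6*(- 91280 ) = 547680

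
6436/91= 6436/91 = 70.73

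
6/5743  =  6/5743=0.00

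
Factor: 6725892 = 2^2 * 3^1*560491^1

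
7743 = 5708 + 2035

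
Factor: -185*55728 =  - 2^4* 3^4 *5^1*37^1*43^1 = - 10309680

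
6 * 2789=16734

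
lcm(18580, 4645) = 18580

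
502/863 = 502/863 =0.58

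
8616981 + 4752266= 13369247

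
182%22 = 6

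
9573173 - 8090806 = 1482367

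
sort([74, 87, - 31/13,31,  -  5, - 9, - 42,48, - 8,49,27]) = [  -  42, - 9 ,-8, - 5, - 31/13, 27,31,48,49, 74,87] 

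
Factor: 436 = 2^2*109^1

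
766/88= 383/44 = 8.70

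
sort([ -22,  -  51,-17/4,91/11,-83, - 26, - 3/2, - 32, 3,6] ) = [ - 83, -51,-32,  -  26, - 22, - 17/4, - 3/2, 3, 6, 91/11 ]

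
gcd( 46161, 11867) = 1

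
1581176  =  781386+799790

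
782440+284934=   1067374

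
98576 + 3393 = 101969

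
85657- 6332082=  - 6246425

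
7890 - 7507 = 383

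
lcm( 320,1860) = 29760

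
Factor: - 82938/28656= - 13823/4776  =  - 2^ ( - 3)*3^(-1) * 23^1 * 199^( - 1 ) * 601^1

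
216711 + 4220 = 220931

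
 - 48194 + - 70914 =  - 119108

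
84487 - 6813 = 77674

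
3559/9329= 3559/9329  =  0.38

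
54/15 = 18/5 =3.60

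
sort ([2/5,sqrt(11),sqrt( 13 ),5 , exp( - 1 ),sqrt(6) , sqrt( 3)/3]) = [exp( - 1 ), 2/5, sqrt( 3 )/3, sqrt(6), sqrt(11),sqrt(13 ),5 ]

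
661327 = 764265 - 102938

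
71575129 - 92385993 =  - 20810864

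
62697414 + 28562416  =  91259830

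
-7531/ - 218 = 7531/218 = 34.55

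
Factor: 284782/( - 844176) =-142391/422088 = - 2^( -3)*3^ ( - 1)*43^( - 1 )*409^( - 1)*142391^1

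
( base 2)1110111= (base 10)119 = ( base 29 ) 43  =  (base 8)167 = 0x77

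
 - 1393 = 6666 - 8059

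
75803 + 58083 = 133886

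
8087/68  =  8087/68   =  118.93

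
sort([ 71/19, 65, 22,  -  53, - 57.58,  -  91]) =[  -  91,-57.58, - 53,71/19, 22, 65 ] 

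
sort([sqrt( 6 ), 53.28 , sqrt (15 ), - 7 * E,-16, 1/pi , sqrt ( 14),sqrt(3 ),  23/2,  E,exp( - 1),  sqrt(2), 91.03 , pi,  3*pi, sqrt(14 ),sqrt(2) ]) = [-7*E, - 16 , 1/pi, exp( - 1 ), sqrt(2),sqrt(2),  sqrt ( 3), sqrt( 6), E,pi,sqrt( 14 ), sqrt( 14),sqrt ( 15),  3 *pi, 23/2,  53.28,91.03 ] 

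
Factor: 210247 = 210247^1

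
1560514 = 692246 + 868268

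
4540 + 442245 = 446785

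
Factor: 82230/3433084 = 41115/1716542 =2^( - 1 )*3^1*5^1*193^( - 1 )*2741^1*4447^( -1)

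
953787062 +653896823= 1607683885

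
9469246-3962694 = 5506552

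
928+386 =1314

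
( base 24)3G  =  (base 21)44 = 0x58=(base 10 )88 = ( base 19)4c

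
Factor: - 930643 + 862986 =  -  29^1*2333^1 =-  67657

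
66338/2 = 33169 = 33169.00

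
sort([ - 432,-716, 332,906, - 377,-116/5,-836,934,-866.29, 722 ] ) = [ - 866.29, - 836, -716, - 432,-377,-116/5,332, 722,906,  934]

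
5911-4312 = 1599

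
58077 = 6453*9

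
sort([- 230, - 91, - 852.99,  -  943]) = [ - 943, - 852.99, - 230, - 91] 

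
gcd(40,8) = 8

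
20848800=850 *24528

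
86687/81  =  1070 + 17/81  =  1070.21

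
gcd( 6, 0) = 6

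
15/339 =5/113 = 0.04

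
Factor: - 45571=  -  199^1*229^1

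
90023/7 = 12860+3/7= 12860.43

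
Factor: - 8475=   -  3^1*5^2*113^1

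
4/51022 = 2/25511 = 0.00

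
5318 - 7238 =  - 1920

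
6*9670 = 58020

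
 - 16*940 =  - 15040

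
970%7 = 4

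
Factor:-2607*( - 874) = 2278518=2^1*3^1 *11^1*19^1*23^1 *79^1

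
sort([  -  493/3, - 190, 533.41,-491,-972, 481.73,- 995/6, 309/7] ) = [ - 972,-491, - 190 ,-995/6 ,-493/3,  309/7,  481.73, 533.41 ]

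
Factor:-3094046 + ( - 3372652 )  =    -  2^1*3^2*7^1 * 17^1*3019^1 =-6466698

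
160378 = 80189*2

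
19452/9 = 6484/3 = 2161.33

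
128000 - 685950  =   - 557950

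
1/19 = 1/19 = 0.05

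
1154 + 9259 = 10413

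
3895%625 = 145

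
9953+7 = 9960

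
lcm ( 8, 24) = 24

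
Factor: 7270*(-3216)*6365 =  - 2^5*3^1 * 5^2  *19^1*67^2*727^1 = - 148815736800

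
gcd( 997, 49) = 1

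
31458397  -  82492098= - 51033701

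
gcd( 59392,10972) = 4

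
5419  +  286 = 5705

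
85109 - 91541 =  - 6432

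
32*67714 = 2166848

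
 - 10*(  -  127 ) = 1270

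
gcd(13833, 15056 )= 1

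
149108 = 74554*2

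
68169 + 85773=153942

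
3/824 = 3/824 = 0.00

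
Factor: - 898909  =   - 11^2*17^1 * 19^1*23^1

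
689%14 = 3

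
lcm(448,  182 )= 5824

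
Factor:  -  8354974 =-2^1*4177487^1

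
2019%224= 3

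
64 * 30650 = 1961600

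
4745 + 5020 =9765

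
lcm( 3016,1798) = 93496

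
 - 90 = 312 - 402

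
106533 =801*133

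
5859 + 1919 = 7778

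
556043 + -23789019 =- 23232976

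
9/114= 3/38 = 0.08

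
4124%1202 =518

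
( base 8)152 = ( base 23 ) 4e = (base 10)106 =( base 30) 3G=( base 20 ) 56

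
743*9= 6687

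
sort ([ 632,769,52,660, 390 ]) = [52, 390 , 632,660, 769]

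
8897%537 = 305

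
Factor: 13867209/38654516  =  2^(-2 )*3^2 *47^1*32783^1*9663629^(  -  1)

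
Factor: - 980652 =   -  2^2*3^1*71^1*1151^1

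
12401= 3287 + 9114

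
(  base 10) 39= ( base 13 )30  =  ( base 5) 124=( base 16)27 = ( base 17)25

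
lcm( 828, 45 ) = 4140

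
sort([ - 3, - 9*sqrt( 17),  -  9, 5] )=[ - 9*sqrt ( 17 ), - 9, - 3,5]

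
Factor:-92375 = -5^3 *739^1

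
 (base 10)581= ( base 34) h3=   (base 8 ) 1105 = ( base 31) in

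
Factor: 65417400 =2^3* 3^2*5^2*36343^1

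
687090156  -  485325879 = 201764277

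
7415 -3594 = 3821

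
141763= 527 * 269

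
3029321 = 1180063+1849258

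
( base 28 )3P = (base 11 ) 9a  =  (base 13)85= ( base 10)109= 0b1101101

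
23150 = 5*4630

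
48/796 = 12/199   =  0.06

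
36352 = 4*9088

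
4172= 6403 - 2231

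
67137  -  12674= 54463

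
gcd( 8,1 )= 1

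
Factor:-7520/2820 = -8/3  =  - 2^3 * 3^( - 1)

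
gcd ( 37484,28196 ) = 4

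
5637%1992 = 1653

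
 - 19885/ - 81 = 19885/81 = 245.49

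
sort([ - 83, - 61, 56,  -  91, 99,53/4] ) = [ - 91, - 83, - 61,53/4, 56, 99]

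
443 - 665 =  - 222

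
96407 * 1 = 96407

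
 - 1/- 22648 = 1/22648 = 0.00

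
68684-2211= 66473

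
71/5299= 71/5299 = 0.01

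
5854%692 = 318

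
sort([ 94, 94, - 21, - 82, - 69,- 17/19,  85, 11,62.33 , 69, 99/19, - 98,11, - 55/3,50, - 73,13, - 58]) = [ - 98, - 82, - 73, - 69, - 58, - 21, - 55/3, - 17/19,  99/19, 11,11,13, 50,62.33,69,85, 94, 94]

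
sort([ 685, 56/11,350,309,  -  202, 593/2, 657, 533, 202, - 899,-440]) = [ - 899,-440,-202, 56/11, 202,  593/2, 309 , 350, 533, 657, 685]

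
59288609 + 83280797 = 142569406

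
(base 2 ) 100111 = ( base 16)27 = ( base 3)1110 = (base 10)39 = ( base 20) 1J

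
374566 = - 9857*( -38)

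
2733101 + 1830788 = 4563889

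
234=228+6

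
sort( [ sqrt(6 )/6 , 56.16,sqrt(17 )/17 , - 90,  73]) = [-90,sqrt( 17 )/17,sqrt( 6 )/6,56.16, 73]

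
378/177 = 126/59=2.14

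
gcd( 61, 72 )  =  1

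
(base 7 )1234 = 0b111010010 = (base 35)DB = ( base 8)722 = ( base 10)466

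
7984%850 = 334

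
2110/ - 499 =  - 2110/499 = -4.23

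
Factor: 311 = 311^1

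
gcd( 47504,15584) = 16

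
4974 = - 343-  - 5317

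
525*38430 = 20175750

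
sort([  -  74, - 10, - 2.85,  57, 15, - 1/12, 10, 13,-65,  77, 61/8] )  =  [ - 74, - 65 , - 10, - 2.85, - 1/12,61/8  ,  10,13, 15,57, 77] 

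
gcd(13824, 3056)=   16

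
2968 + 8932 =11900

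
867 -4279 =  - 3412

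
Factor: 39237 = 3^1 * 11^1*29^1*41^1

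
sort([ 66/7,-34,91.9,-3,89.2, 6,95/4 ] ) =[ - 34, - 3, 6, 66/7, 95/4, 89.2,91.9] 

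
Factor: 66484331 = 17^1*3910843^1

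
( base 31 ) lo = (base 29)n8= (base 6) 3043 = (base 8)1243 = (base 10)675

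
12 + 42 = 54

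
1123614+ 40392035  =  41515649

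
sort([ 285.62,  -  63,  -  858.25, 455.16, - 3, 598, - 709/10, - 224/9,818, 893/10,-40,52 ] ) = [ - 858.25 ,-709/10,-63, - 40,-224/9, - 3, 52,893/10, 285.62,  455.16, 598, 818] 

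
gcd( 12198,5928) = 114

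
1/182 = 1/182 = 0.01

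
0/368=0 = 0.00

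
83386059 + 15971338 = 99357397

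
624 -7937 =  - 7313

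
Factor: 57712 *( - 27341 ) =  - 1577903792=- 2^4*19^1*1439^1*3607^1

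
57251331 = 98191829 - 40940498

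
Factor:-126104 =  - 2^3*11^1*1433^1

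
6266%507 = 182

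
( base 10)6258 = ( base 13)2B05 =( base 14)23D0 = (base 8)14162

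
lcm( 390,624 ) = 3120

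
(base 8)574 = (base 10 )380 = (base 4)11330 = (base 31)C8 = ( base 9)462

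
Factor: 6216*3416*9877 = 209726795712= 2^6*3^1*7^3*17^1*37^1*61^1*83^1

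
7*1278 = 8946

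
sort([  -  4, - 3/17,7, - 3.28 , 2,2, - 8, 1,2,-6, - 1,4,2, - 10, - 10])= [ - 10, - 10, - 8, - 6, - 4, - 3.28, - 1,- 3/17, 1,2, 2,  2,2,4,7] 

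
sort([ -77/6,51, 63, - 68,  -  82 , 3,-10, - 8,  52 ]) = [ -82, - 68 , - 77/6, -10, - 8,3,51, 52, 63] 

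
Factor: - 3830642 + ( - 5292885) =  - 7^1*643^1*2027^1= -9123527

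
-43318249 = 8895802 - 52214051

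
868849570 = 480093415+388756155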